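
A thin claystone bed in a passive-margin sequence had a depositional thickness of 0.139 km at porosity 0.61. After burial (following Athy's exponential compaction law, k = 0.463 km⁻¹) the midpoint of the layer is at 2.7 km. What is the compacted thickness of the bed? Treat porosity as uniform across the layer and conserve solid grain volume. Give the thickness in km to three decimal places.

Porosity at 2.7 km: phi = 0.61·exp(−0.463×2.7) = 0.1748
Solid-volume conservation: h(1−phi) = h₀(1−phi₀) ⇒ h = h₀·(1−phi₀)/(1−phi)
h = 0.139 × (1 − 0.61)/(1 − 0.1748) = 0.139 × 0.4726 = 0.0657 km

0.066 km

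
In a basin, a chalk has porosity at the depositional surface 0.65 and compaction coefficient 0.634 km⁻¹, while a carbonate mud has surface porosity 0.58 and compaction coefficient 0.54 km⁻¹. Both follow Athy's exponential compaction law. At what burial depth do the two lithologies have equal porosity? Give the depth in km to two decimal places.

1.21 km

Set phi₀ₐ e^(−kₐd) = phi₀ᵦ e^(−kᵦd) ⇒ ln(phi₀ₐ/phi₀ᵦ) = (kₐ − kᵦ)·d
d = ln(0.65/0.58) / (0.634 − 0.54) = 0.1139 / 0.094 = 1.212 km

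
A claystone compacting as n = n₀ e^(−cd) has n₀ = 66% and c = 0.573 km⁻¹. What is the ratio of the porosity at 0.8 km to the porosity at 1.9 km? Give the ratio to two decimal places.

n(d₁)/n(d₂) = e^(−c·d₁)/e^(−c·d₂) = e^{c(d₂−d₁)}
= exp(0.573 × 1.1) = exp(0.6303) = 1.8782

1.88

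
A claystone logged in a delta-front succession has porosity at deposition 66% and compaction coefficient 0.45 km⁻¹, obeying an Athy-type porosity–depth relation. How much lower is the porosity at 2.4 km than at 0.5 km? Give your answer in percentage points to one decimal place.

n(0.5) = 0.66·e^(−0.45×0.5) = 0.5270
n(2.4) = 0.66·e^(−0.45×2.4) = 0.2241
Δn = 0.5270 − 0.2241 = 0.3029

30.3 percentage points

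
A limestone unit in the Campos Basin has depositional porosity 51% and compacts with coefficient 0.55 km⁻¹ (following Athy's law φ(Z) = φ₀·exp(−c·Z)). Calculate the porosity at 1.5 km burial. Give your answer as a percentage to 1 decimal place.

22.3%

φ = φ₀·exp(−c·Z) = 0.51 × exp(−0.55 × 1.5) = 0.51 × exp(−0.825)
  = 0.51 × 0.4382 = 0.2235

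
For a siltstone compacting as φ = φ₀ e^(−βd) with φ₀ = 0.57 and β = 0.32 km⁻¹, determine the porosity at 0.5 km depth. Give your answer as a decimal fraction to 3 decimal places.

φ = φ₀·exp(−β·d) = 0.57 × exp(−0.32 × 0.5) = 0.57 × exp(−0.16)
  = 0.57 × 0.8521 = 0.4857

0.486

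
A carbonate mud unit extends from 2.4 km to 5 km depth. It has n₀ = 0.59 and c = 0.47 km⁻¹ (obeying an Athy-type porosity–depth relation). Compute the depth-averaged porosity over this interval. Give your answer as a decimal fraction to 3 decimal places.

⟨n⟩ = (1/(z₂−z₁)) ∫ n₀ e^(−cz) dz = n₀·(e^(−c·z₁) − e^(−c·z₂)) / (c·(z₂−z₁))
e^(−0.47×2.4) = 0.3237; e^(−0.47×5) = 0.0954
⟨n⟩ = 0.59 × (0.3237 − 0.0954) / (0.47 × 2.6) = 0.59 × 0.1868 = 0.1102

0.110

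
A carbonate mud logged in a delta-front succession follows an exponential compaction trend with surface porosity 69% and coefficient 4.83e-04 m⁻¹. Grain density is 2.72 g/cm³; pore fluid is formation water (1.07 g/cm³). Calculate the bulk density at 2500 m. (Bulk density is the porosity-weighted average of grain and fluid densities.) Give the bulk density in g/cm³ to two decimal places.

2.38 g/cm³

Working in km (1 km = 1000 m; k in km⁻¹ = k in m⁻¹ × 1000):
Porosity at depth: n = 0.69·exp(−0.483×2.5) = 0.69×0.2989 = 0.2063
Bulk density: ρ_b = (1−n)ρ_g + n·ρ_f = 0.7937×2.72 + 0.2063×1.07
       = 2.159 + 0.221 = 2.380 g/cm³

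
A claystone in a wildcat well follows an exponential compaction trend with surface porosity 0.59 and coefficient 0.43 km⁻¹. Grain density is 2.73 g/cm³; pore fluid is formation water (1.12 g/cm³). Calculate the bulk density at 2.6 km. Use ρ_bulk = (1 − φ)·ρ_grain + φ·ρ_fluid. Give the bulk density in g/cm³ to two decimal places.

Porosity at depth: n = 0.59·exp(−0.43×2.6) = 0.59×0.3269 = 0.1929
Bulk density: ρ_b = (1−n)ρ_g + n·ρ_f = 0.8071×2.73 + 0.1929×1.12
       = 2.203 + 0.216 = 2.419 g/cm³

2.42 g/cm³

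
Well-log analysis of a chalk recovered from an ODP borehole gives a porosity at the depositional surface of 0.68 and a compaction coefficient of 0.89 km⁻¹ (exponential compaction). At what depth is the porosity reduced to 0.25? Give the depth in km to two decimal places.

1.12 km

Invert Athy's law: d = ln(phi₀/phi) / k
d = ln(0.68/0.25) / 0.89 = ln(2.72) / 0.89 = 1.0006 / 0.89 = 1.124 km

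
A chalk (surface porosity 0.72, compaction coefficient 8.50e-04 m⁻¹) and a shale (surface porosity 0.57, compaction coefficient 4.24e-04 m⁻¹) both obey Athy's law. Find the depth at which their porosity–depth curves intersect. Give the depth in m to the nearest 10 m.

Working in km (1 km = 1000 m; β in km⁻¹ = β in m⁻¹ × 1000):
Set n₀ₐ e^(−βₐd) = n₀ᵦ e^(−βᵦd) ⇒ ln(n₀ₐ/n₀ᵦ) = (βₐ − βᵦ)·d
d = ln(0.72/0.57) / (0.85 − 0.424) = 0.2336 / 0.426 = 0.548 km

550 m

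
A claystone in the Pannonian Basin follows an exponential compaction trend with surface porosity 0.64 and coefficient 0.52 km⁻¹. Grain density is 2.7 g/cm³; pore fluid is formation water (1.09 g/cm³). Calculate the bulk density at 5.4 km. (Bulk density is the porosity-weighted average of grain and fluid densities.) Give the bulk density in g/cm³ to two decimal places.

2.64 g/cm³

Porosity at depth: phi = 0.64·exp(−0.52×5.4) = 0.64×0.0603 = 0.0386
Bulk density: ρ_b = (1−phi)ρ_g + phi·ρ_f = 0.9614×2.7 + 0.0386×1.09
       = 2.596 + 0.042 = 2.638 g/cm³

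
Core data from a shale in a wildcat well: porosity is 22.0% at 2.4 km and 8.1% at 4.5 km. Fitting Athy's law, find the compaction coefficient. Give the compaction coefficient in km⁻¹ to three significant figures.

Athy: phi(d) = phi₀ e^(−cd) ⇒ phi₁/phi₂ = e^{c(d₂−d₁)} ⇒ c = ln(phi₁/phi₂)/(d₂−d₁)
c = ln(0.22/0.081) / (4.5 − 2.4) = ln(2.716) / 2.1 = 0.9992 / 2.1 = 0.4758 km⁻¹

0.476 km⁻¹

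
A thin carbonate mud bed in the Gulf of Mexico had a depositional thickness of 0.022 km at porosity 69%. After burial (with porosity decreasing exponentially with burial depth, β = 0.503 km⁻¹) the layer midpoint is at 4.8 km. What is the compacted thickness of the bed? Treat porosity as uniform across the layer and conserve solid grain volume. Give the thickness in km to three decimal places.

Porosity at 4.8 km: φ = 0.69·exp(−0.503×4.8) = 0.0617
Solid-volume conservation: h(1−φ) = h₀(1−φ₀) ⇒ h = h₀·(1−φ₀)/(1−φ)
h = 0.022 × (1 − 0.69)/(1 − 0.0617) = 0.022 × 0.3304 = 0.0073 km

0.007 km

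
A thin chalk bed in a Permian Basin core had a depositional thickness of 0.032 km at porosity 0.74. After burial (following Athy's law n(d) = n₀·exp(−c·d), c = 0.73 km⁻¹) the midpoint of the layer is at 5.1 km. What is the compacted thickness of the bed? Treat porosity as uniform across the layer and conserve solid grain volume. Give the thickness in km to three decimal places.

0.008 km

Porosity at 5.1 km: n = 0.74·exp(−0.73×5.1) = 0.0179
Solid-volume conservation: h(1−n) = h₀(1−n₀) ⇒ h = h₀·(1−n₀)/(1−n)
h = 0.032 × (1 − 0.74)/(1 − 0.0179) = 0.032 × 0.2647 = 0.0085 km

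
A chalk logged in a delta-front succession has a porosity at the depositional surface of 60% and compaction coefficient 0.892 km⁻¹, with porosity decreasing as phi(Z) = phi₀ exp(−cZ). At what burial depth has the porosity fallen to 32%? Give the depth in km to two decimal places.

0.70 km

Invert Athy's law: Z = ln(phi₀/phi) / c
Z = ln(0.6/0.32) / 0.892 = ln(1.875) / 0.892 = 0.6286 / 0.892 = 0.705 km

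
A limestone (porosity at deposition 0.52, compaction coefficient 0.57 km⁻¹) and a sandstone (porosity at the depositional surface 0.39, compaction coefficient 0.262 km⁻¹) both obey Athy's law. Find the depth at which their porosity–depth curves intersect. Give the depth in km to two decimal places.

Set φ₀ₐ e^(−cₐd) = φ₀ᵦ e^(−cᵦd) ⇒ ln(φ₀ₐ/φ₀ᵦ) = (cₐ − cᵦ)·d
d = ln(0.52/0.39) / (0.57 − 0.262) = 0.2877 / 0.308 = 0.934 km

0.93 km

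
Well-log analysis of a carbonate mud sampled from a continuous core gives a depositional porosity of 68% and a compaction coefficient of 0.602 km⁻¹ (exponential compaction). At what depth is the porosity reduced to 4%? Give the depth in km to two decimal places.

4.71 km

Invert Athy's law: z = ln(n₀/n) / k
z = ln(0.68/0.04) / 0.602 = ln(17) / 0.602 = 2.8332 / 0.602 = 4.706 km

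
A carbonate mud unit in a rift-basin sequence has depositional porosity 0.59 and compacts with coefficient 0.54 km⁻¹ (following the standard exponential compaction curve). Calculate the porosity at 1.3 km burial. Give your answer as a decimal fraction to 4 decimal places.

0.2924

phi = phi₀·exp(−β·Z) = 0.59 × exp(−0.54 × 1.3) = 0.59 × exp(−0.702)
  = 0.59 × 0.4956 = 0.2924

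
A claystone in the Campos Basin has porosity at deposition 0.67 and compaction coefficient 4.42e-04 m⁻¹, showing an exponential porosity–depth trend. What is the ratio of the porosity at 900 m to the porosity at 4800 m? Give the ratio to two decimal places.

Working in km (1 km = 1000 m; k in km⁻¹ = k in m⁻¹ × 1000):
phi(z₁)/phi(z₂) = e^(−k·z₁)/e^(−k·z₂) = e^{k(z₂−z₁)}
= exp(0.442 × 3.9) = exp(1.724) = 5.6058

5.61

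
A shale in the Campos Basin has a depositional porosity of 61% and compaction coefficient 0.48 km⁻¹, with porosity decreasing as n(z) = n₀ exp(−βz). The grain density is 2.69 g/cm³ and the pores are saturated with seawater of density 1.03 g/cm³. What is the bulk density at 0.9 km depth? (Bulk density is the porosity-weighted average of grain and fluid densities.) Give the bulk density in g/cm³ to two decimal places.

2.03 g/cm³

Porosity at depth: n = 0.61·exp(−0.48×0.9) = 0.61×0.6492 = 0.3960
Bulk density: ρ_b = (1−n)ρ_g + n·ρ_f = 0.6040×2.69 + 0.3960×1.03
       = 1.625 + 0.408 = 2.033 g/cm³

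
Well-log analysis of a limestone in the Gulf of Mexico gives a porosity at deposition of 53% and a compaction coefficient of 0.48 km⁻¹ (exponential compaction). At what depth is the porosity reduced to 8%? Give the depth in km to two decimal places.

3.94 km

Invert Athy's law: d = ln(n₀/n) / k
d = ln(0.53/0.08) / 0.48 = ln(6.625) / 0.48 = 1.8909 / 0.48 = 3.939 km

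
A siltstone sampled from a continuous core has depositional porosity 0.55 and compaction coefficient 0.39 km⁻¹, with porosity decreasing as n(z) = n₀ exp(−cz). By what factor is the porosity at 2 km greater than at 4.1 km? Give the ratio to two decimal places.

2.27

n(z₁)/n(z₂) = e^(−c·z₁)/e^(−c·z₂) = e^{c(z₂−z₁)}
= exp(0.39 × 2.1) = exp(0.819) = 2.2682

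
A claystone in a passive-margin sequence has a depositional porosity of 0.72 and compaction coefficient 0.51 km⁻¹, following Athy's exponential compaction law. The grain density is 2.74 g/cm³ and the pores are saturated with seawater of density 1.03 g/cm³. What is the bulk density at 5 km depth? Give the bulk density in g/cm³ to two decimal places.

2.64 g/cm³

Porosity at depth: n = 0.72·exp(−0.51×5) = 0.72×0.0781 = 0.0562
Bulk density: ρ_b = (1−n)ρ_g + n·ρ_f = 0.9438×2.74 + 0.0562×1.03
       = 2.586 + 0.058 = 2.644 g/cm³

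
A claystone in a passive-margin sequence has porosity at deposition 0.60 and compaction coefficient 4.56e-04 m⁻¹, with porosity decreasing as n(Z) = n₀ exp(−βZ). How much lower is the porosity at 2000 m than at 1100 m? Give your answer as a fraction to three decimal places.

0.122

Working in km (1 km = 1000 m; β in km⁻¹ = β in m⁻¹ × 1000):
n(1.1) = 0.6·e^(−0.456×1.1) = 0.3633
n(2) = 0.6·e^(−0.456×2) = 0.2410
Δn = 0.3633 − 0.2410 = 0.1223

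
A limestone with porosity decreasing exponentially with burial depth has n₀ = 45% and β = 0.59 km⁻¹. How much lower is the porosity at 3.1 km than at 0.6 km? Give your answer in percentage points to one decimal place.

n(0.6) = 0.45·e^(−0.59×0.6) = 0.3158
n(3.1) = 0.45·e^(−0.59×3.1) = 0.0723
Δn = 0.3158 − 0.0723 = 0.2436

24.4 percentage points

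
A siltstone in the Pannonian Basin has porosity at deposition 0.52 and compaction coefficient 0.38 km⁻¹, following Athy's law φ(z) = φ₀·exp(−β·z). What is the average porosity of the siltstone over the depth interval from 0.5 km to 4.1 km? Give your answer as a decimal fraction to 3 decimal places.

⟨φ⟩ = (1/(z₂−z₁)) ∫ φ₀ e^(−βz) dz = φ₀·(e^(−β·z₁) − e^(−β·z₂)) / (β·(z₂−z₁))
e^(−0.38×0.5) = 0.8270; e^(−0.38×4.1) = 0.2106
⟨φ⟩ = 0.52 × (0.8270 − 0.2106) / (0.38 × 3.6) = 0.52 × 0.4506 = 0.2343

0.234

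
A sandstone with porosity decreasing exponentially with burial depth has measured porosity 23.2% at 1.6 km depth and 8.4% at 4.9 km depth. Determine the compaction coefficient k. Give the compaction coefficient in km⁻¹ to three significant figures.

0.308 km⁻¹

Athy: phi(d) = phi₀ e^(−kd) ⇒ phi₁/phi₂ = e^{k(d₂−d₁)} ⇒ k = ln(phi₁/phi₂)/(d₂−d₁)
k = ln(0.232/0.084) / (4.9 − 1.6) = ln(2.762) / 3.3 = 1.0159 / 3.3 = 0.3079 km⁻¹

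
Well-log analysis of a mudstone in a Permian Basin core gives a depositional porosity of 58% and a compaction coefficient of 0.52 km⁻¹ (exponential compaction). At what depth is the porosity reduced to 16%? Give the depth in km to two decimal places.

Invert Athy's law: d = ln(φ₀/φ) / c
d = ln(0.58/0.16) / 0.52 = ln(3.625) / 0.52 = 1.2879 / 0.52 = 2.477 km

2.48 km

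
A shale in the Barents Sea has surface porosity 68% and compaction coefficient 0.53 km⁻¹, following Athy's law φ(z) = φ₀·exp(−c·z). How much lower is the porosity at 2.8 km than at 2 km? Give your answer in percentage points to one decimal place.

φ(2) = 0.68·e^(−0.53×2) = 0.2356
φ(2.8) = 0.68·e^(−0.53×2.8) = 0.1542
Δφ = 0.2356 − 0.1542 = 0.0814

8.1 percentage points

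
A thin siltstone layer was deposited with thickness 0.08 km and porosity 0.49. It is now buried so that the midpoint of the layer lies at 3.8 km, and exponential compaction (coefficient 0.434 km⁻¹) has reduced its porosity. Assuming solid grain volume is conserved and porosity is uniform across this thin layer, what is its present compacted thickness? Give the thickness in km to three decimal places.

0.045 km

Porosity at 3.8 km: n = 0.49·exp(−0.434×3.8) = 0.0942
Solid-volume conservation: h(1−n) = h₀(1−n₀) ⇒ h = h₀·(1−n₀)/(1−n)
h = 0.08 × (1 − 0.49)/(1 − 0.0942) = 0.08 × 0.5630 = 0.0450 km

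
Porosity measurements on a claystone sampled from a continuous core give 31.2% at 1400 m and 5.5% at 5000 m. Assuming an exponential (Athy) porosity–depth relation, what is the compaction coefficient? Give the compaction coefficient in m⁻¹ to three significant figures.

Working in km (1 km = 1000 m; β in km⁻¹ = β in m⁻¹ × 1000):
Athy: n(Z) = n₀ e^(−βZ) ⇒ n₁/n₂ = e^{β(Z₂−Z₁)} ⇒ β = ln(n₁/n₂)/(Z₂−Z₁)
β = ln(0.312/0.055) / (5 − 1.4) = ln(5.673) / 3.6 = 1.7357 / 3.6 = 0.4821 km⁻¹

0.000482 m⁻¹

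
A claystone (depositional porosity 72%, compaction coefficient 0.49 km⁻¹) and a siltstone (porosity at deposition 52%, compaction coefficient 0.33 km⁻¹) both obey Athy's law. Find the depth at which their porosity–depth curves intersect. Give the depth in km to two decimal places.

Set phi₀ₐ e^(−βₐz) = phi₀ᵦ e^(−βᵦz) ⇒ ln(phi₀ₐ/phi₀ᵦ) = (βₐ − βᵦ)·z
z = ln(0.72/0.52) / (0.49 − 0.33) = 0.3254 / 0.16 = 2.034 km

2.03 km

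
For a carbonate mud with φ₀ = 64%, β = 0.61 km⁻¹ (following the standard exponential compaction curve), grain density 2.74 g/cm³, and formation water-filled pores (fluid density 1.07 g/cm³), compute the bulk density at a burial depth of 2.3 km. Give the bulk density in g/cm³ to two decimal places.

2.48 g/cm³

Porosity at depth: φ = 0.64·exp(−0.61×2.3) = 0.64×0.2459 = 0.1573
Bulk density: ρ_b = (1−φ)ρ_g + φ·ρ_f = 0.8427×2.74 + 0.1573×1.07
       = 2.309 + 0.168 = 2.477 g/cm³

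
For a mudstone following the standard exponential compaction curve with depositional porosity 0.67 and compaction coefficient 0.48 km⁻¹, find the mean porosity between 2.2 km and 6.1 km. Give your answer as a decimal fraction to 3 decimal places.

0.105

⟨n⟩ = (1/(d₂−d₁)) ∫ n₀ e^(−kd) dd = n₀·(e^(−k·d₁) − e^(−k·d₂)) / (k·(d₂−d₁))
e^(−0.48×2.2) = 0.3478; e^(−0.48×6.1) = 0.0535
⟨n⟩ = 0.67 × (0.3478 − 0.0535) / (0.48 × 3.9) = 0.67 × 0.1572 = 0.1053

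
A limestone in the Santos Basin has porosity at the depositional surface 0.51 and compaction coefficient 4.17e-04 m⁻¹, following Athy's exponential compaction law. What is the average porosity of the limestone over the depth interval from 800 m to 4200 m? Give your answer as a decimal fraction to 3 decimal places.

0.195

Working in km (1 km = 1000 m; c in km⁻¹ = c in m⁻¹ × 1000):
⟨φ⟩ = (1/(d₂−d₁)) ∫ φ₀ e^(−cd) dd = φ₀·(e^(−c·d₁) − e^(−c·d₂)) / (c·(d₂−d₁))
e^(−0.417×0.8) = 0.7163; e^(−0.417×4.2) = 0.1735
⟨φ⟩ = 0.51 × (0.7163 − 0.1735) / (0.417 × 3.4) = 0.51 × 0.3829 = 0.1953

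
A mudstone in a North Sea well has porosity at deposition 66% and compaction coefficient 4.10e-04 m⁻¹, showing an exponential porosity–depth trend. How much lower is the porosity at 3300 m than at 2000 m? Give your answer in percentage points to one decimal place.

Working in km (1 km = 1000 m; k in km⁻¹ = k in m⁻¹ × 1000):
φ(2) = 0.66·e^(−0.41×2) = 0.2907
φ(3.3) = 0.66·e^(−0.41×3.3) = 0.1706
Δφ = 0.2907 − 0.1706 = 0.1201

12.0 percentage points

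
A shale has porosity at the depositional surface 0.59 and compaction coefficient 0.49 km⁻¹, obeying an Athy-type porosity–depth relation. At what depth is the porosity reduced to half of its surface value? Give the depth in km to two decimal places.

phi/phi₀ = 1/2 ⇒ exp(−β·z) = 1/2 ⇒ z = ln(2) / β
z = 0.6931 / 0.49 = 1.415 km

1.41 km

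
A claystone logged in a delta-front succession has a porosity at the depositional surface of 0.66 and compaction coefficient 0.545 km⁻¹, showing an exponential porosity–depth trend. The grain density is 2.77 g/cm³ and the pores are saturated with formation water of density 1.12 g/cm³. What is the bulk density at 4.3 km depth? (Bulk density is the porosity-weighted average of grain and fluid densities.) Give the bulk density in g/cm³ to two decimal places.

Porosity at depth: phi = 0.66·exp(−0.545×4.3) = 0.66×0.0960 = 0.0634
Bulk density: ρ_b = (1−phi)ρ_g + phi·ρ_f = 0.9366×2.77 + 0.0634×1.12
       = 2.595 + 0.071 = 2.665 g/cm³

2.67 g/cm³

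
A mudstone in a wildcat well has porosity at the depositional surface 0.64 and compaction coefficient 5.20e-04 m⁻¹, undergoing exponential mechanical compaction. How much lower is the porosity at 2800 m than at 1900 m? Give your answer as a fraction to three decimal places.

Working in km (1 km = 1000 m; c in km⁻¹ = c in m⁻¹ × 1000):
phi(1.9) = 0.64·e^(−0.52×1.9) = 0.2383
phi(2.8) = 0.64·e^(−0.52×2.8) = 0.1492
Δphi = 0.2383 − 0.1492 = 0.0891

0.089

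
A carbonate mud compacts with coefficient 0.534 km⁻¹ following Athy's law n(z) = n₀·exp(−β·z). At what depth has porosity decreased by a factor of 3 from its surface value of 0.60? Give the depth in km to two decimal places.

2.06 km

n/n₀ = 1/3 ⇒ exp(−β·z) = 1/3 ⇒ z = ln(3) / β
z = 1.0986 / 0.534 = 2.057 km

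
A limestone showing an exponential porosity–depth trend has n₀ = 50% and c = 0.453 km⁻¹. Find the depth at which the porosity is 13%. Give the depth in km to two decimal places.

Invert Athy's law: d = ln(n₀/n) / c
d = ln(0.5/0.13) / 0.453 = ln(3.846) / 0.453 = 1.3471 / 0.453 = 2.974 km

2.97 km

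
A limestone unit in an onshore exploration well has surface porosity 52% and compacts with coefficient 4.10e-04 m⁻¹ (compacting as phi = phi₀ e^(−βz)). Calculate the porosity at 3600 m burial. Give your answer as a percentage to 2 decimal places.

11.88%

Working in km (1 km = 1000 m; β in km⁻¹ = β in m⁻¹ × 1000):
phi = phi₀·exp(−β·z) = 0.52 × exp(−0.41 × 3.6) = 0.52 × exp(−1.476)
  = 0.52 × 0.2286 = 0.1188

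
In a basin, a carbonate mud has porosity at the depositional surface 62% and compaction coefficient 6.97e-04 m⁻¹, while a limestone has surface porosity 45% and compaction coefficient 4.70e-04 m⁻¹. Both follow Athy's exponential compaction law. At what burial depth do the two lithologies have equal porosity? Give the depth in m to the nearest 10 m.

1410 m

Working in km (1 km = 1000 m; c in km⁻¹ = c in m⁻¹ × 1000):
Set phi₀ₐ e^(−cₐz) = phi₀ᵦ e^(−cᵦz) ⇒ ln(phi₀ₐ/phi₀ᵦ) = (cₐ − cᵦ)·z
z = ln(0.62/0.45) / (0.697 − 0.47) = 0.3205 / 0.227 = 1.412 km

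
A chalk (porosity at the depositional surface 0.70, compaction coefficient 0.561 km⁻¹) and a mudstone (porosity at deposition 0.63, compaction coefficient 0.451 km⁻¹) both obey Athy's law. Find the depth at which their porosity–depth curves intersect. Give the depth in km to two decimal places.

Set n₀ₐ e^(−cₐz) = n₀ᵦ e^(−cᵦz) ⇒ ln(n₀ₐ/n₀ᵦ) = (cₐ − cᵦ)·z
z = ln(0.7/0.63) / (0.561 − 0.451) = 0.1054 / 0.11 = 0.958 km

0.96 km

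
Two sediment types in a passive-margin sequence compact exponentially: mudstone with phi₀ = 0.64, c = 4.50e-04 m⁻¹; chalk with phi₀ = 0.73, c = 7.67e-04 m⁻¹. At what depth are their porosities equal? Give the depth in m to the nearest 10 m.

420 m

Working in km (1 km = 1000 m; c in km⁻¹ = c in m⁻¹ × 1000):
Set phi₀ₐ e^(−cₐZ) = phi₀ᵦ e^(−cᵦZ) ⇒ ln(phi₀ₐ/phi₀ᵦ) = (cₐ − cᵦ)·Z
Z = ln(0.64/0.73) / (0.45 − 0.767) = -0.1316 / -0.317 = 0.415 km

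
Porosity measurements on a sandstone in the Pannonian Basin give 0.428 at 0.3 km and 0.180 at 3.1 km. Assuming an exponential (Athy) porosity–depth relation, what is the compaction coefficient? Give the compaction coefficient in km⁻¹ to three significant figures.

0.309 km⁻¹

Athy: phi(z) = phi₀ e^(−βz) ⇒ phi₁/phi₂ = e^{β(z₂−z₁)} ⇒ β = ln(phi₁/phi₂)/(z₂−z₁)
β = ln(0.428/0.18) / (3.1 − 0.3) = ln(2.378) / 2.8 = 0.8662 / 2.8 = 0.3093 km⁻¹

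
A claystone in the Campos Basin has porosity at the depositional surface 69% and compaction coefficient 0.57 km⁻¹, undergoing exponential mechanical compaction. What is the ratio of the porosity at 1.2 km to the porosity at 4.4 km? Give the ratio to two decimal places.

6.20

n(d₁)/n(d₂) = e^(−c·d₁)/e^(−c·d₂) = e^{c(d₂−d₁)}
= exp(0.57 × 3.2) = exp(1.824) = 6.1966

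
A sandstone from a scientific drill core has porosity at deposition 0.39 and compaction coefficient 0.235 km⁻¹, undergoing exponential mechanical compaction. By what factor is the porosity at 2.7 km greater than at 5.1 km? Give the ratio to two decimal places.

n(z₁)/n(z₂) = e^(−k·z₁)/e^(−k·z₂) = e^{k(z₂−z₁)}
= exp(0.235 × 2.4) = exp(0.564) = 1.7577

1.76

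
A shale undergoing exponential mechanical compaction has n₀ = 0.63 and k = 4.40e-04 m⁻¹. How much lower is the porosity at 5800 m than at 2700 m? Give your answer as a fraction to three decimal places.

Working in km (1 km = 1000 m; k in km⁻¹ = k in m⁻¹ × 1000):
n(2.7) = 0.63·e^(−0.44×2.7) = 0.1920
n(5.8) = 0.63·e^(−0.44×5.8) = 0.0491
Δn = 0.1920 − 0.0491 = 0.1429

0.143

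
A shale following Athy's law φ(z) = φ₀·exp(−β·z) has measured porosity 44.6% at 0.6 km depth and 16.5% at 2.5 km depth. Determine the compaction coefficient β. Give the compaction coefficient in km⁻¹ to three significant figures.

0.523 km⁻¹

Athy: φ(z) = φ₀ e^(−βz) ⇒ φ₁/φ₂ = e^{β(z₂−z₁)} ⇒ β = ln(φ₁/φ₂)/(z₂−z₁)
β = ln(0.446/0.165) / (2.5 − 0.6) = ln(2.703) / 1.9 = 0.9944 / 1.9 = 0.5234 km⁻¹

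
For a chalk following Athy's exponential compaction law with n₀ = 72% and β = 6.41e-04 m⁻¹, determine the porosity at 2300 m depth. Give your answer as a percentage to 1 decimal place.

16.5%

Working in km (1 km = 1000 m; β in km⁻¹ = β in m⁻¹ × 1000):
n = n₀·exp(−β·z) = 0.72 × exp(−0.641 × 2.3) = 0.72 × exp(−1.474)
  = 0.72 × 0.2289 = 0.1648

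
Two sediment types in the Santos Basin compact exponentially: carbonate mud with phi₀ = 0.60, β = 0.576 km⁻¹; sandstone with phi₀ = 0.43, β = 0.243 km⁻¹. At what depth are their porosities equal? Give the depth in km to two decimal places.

Set phi₀ₐ e^(−βₐz) = phi₀ᵦ e^(−βᵦz) ⇒ ln(phi₀ₐ/phi₀ᵦ) = (βₐ − βᵦ)·z
z = ln(0.6/0.43) / (0.576 − 0.243) = 0.3331 / 0.333 = 1.000 km

1.00 km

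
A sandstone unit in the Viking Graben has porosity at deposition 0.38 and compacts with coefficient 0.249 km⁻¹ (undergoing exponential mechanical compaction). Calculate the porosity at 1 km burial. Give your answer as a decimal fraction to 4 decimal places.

n = n₀·exp(−β·Z) = 0.38 × exp(−0.249 × 1) = 0.38 × exp(−0.249)
  = 0.38 × 0.7796 = 0.2962

0.2962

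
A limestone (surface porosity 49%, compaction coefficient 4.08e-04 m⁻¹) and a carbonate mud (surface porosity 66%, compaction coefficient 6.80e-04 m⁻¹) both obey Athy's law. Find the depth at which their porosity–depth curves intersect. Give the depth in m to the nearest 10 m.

1090 m

Working in km (1 km = 1000 m; c in km⁻¹ = c in m⁻¹ × 1000):
Set phi₀ₐ e^(−cₐZ) = phi₀ᵦ e^(−cᵦZ) ⇒ ln(phi₀ₐ/phi₀ᵦ) = (cₐ − cᵦ)·Z
Z = ln(0.49/0.66) / (0.408 − 0.68) = -0.2978 / -0.272 = 1.095 km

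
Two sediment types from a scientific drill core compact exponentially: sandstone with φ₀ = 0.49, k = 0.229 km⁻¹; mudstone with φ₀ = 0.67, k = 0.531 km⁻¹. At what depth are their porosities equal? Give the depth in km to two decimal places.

1.04 km

Set φ₀ₐ e^(−kₐZ) = φ₀ᵦ e^(−kᵦZ) ⇒ ln(φ₀ₐ/φ₀ᵦ) = (kₐ − kᵦ)·Z
Z = ln(0.49/0.67) / (0.229 − 0.531) = -0.3129 / -0.302 = 1.036 km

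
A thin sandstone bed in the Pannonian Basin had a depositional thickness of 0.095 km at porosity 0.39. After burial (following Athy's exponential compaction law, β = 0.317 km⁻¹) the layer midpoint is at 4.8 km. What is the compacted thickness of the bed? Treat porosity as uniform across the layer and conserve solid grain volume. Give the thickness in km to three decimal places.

0.063 km

Porosity at 4.8 km: n = 0.39·exp(−0.317×4.8) = 0.0852
Solid-volume conservation: h(1−n) = h₀(1−n₀) ⇒ h = h₀·(1−n₀)/(1−n)
h = 0.095 × (1 − 0.39)/(1 − 0.0852) = 0.095 × 0.6668 = 0.0633 km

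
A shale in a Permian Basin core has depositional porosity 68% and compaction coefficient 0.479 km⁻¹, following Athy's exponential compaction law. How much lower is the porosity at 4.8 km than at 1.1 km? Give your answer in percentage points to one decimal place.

33.3 percentage points

phi(1.1) = 0.68·e^(−0.479×1.1) = 0.4015
phi(4.8) = 0.68·e^(−0.479×4.8) = 0.0682
Δphi = 0.4015 − 0.0682 = 0.3333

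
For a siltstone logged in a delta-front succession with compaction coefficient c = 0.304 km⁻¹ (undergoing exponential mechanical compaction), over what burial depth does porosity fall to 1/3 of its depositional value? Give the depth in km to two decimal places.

n/n₀ = 1/3 ⇒ exp(−c·d) = 1/3 ⇒ d = ln(3) / c
d = 1.0986 / 0.304 = 3.614 km

3.61 km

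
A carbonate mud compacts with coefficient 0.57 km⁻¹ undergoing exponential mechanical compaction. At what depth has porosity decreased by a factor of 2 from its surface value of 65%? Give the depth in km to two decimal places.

φ/φ₀ = 1/2 ⇒ exp(−β·d) = 1/2 ⇒ d = ln(2) / β
d = 0.6931 / 0.57 = 1.216 km

1.22 km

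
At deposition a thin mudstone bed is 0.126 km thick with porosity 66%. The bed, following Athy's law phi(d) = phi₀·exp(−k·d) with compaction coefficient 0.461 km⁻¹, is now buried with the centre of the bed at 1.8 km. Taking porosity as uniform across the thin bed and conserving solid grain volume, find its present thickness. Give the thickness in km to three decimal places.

Porosity at 1.8 km: phi = 0.66·exp(−0.461×1.8) = 0.2879
Solid-volume conservation: h(1−phi) = h₀(1−phi₀) ⇒ h = h₀·(1−phi₀)/(1−phi)
h = 0.126 × (1 − 0.66)/(1 − 0.2879) = 0.126 × 0.4774 = 0.0602 km

0.060 km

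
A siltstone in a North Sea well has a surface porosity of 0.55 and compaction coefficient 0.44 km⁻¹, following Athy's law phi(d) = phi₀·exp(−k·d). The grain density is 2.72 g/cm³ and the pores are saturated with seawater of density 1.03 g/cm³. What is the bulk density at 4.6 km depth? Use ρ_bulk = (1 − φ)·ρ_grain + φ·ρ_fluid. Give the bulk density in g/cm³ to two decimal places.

2.60 g/cm³

Porosity at depth: phi = 0.55·exp(−0.44×4.6) = 0.55×0.1321 = 0.0727
Bulk density: ρ_b = (1−phi)ρ_g + phi·ρ_f = 0.9273×2.72 + 0.0727×1.03
       = 2.522 + 0.075 = 2.597 g/cm³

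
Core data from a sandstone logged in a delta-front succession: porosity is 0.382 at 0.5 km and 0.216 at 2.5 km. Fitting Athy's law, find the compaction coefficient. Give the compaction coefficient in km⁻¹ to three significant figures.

0.285 km⁻¹

Athy: φ(Z) = φ₀ e^(−βZ) ⇒ φ₁/φ₂ = e^{β(Z₂−Z₁)} ⇒ β = ln(φ₁/φ₂)/(Z₂−Z₁)
β = ln(0.382/0.216) / (2.5 − 0.5) = ln(1.769) / 2 = 0.5701 / 2 = 0.2851 km⁻¹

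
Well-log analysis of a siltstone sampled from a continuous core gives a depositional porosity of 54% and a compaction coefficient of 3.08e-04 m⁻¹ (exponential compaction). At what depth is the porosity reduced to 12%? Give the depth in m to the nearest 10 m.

Working in km (1 km = 1000 m; β in km⁻¹ = β in m⁻¹ × 1000):
Invert Athy's law: z = ln(φ₀/φ) / β
z = ln(0.54/0.12) / 0.308 = ln(4.5) / 0.308 = 1.5041 / 0.308 = 4.883 km

4880 m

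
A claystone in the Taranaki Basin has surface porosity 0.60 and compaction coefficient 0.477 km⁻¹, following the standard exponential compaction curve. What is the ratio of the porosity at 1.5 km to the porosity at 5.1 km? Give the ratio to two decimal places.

φ(d₁)/φ(d₂) = e^(−β·d₁)/e^(−β·d₂) = e^{β(d₂−d₁)}
= exp(0.477 × 3.6) = exp(1.717) = 5.5689

5.57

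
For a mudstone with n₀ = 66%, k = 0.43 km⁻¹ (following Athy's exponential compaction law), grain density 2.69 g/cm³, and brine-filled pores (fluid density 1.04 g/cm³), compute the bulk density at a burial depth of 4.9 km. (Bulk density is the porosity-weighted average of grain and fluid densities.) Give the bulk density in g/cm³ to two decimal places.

2.56 g/cm³

Porosity at depth: n = 0.66·exp(−0.43×4.9) = 0.66×0.1216 = 0.0803
Bulk density: ρ_b = (1−n)ρ_g + n·ρ_f = 0.9197×2.69 + 0.0803×1.04
       = 2.474 + 0.083 = 2.558 g/cm³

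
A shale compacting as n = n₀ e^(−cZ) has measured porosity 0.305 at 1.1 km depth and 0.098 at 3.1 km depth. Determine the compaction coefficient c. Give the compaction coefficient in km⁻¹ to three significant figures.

0.568 km⁻¹

Athy: n(Z) = n₀ e^(−cZ) ⇒ n₁/n₂ = e^{c(Z₂−Z₁)} ⇒ c = ln(n₁/n₂)/(Z₂−Z₁)
c = ln(0.305/0.098) / (3.1 − 1.1) = ln(3.112) / 2 = 1.1353 / 2 = 0.5677 km⁻¹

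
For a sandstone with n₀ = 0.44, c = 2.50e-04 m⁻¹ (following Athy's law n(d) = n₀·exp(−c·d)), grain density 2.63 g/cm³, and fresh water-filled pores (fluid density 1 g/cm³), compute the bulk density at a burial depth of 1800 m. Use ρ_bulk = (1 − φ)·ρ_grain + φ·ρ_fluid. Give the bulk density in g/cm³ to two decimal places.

Working in km (1 km = 1000 m; c in km⁻¹ = c in m⁻¹ × 1000):
Porosity at depth: n = 0.44·exp(−0.25×1.8) = 0.44×0.6376 = 0.2806
Bulk density: ρ_b = (1−n)ρ_g + n·ρ_f = 0.7194×2.63 + 0.2806×1
       = 1.892 + 0.281 = 2.173 g/cm³

2.17 g/cm³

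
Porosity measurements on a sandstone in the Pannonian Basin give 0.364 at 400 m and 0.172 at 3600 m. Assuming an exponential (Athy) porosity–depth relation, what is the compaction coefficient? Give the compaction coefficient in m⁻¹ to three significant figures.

0.000234 m⁻¹

Working in km (1 km = 1000 m; c in km⁻¹ = c in m⁻¹ × 1000):
Athy: phi(z) = phi₀ e^(−cz) ⇒ phi₁/phi₂ = e^{c(z₂−z₁)} ⇒ c = ln(phi₁/phi₂)/(z₂−z₁)
c = ln(0.364/0.172) / (3.6 − 0.4) = ln(2.116) / 3.2 = 0.7497 / 3.2 = 0.2343 km⁻¹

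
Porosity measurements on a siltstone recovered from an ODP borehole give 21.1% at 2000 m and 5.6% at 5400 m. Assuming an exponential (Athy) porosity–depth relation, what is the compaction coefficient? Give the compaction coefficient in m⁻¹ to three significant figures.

Working in km (1 km = 1000 m; c in km⁻¹ = c in m⁻¹ × 1000):
Athy: φ(z) = φ₀ e^(−cz) ⇒ φ₁/φ₂ = e^{c(z₂−z₁)} ⇒ c = ln(φ₁/φ₂)/(z₂−z₁)
c = ln(0.211/0.056) / (5.4 − 2) = ln(3.768) / 3.4 = 1.3265 / 3.4 = 0.3901 km⁻¹

0.000390 m⁻¹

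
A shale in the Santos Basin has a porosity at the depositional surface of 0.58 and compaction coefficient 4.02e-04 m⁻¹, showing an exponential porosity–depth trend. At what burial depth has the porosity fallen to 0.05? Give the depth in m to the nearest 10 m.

Working in km (1 km = 1000 m; k in km⁻¹ = k in m⁻¹ × 1000):
Invert Athy's law: z = ln(phi₀/phi) / k
z = ln(0.58/0.05) / 0.402 = ln(11.6) / 0.402 = 2.4510 / 0.402 = 6.097 km

6100 m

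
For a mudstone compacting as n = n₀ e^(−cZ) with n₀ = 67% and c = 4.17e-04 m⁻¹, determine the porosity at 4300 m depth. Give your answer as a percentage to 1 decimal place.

11.2%

Working in km (1 km = 1000 m; c in km⁻¹ = c in m⁻¹ × 1000):
n = n₀·exp(−c·Z) = 0.67 × exp(−0.417 × 4.3) = 0.67 × exp(−1.793)
  = 0.67 × 0.1664 = 0.1115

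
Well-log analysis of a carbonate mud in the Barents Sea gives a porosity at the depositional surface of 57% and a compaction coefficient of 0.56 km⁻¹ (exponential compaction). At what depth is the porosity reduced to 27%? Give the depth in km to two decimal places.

Invert Athy's law: Z = ln(phi₀/phi) / c
Z = ln(0.57/0.27) / 0.56 = ln(2.111) / 0.56 = 0.7472 / 0.56 = 1.334 km

1.33 km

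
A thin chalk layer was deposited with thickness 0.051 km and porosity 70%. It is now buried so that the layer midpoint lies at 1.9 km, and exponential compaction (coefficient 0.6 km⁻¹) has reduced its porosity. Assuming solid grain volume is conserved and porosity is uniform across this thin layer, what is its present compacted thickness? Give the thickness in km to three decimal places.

0.020 km

Porosity at 1.9 km: n = 0.7·exp(−0.6×1.9) = 0.2239
Solid-volume conservation: h(1−n) = h₀(1−n₀) ⇒ h = h₀·(1−n₀)/(1−n)
h = 0.051 × (1 − 0.7)/(1 − 0.2239) = 0.051 × 0.3865 = 0.0197 km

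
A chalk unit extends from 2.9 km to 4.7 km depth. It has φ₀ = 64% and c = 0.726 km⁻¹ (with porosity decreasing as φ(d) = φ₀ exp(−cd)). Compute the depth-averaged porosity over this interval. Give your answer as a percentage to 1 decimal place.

4.4%

⟨φ⟩ = (1/(d₂−d₁)) ∫ φ₀ e^(−cd) dd = φ₀·(e^(−c·d₁) − e^(−c·d₂)) / (c·(d₂−d₁))
e^(−0.726×2.9) = 0.1218; e^(−0.726×4.7) = 0.0330
⟨φ⟩ = 0.64 × (0.1218 − 0.0330) / (0.726 × 1.8) = 0.64 × 0.0680 = 0.0435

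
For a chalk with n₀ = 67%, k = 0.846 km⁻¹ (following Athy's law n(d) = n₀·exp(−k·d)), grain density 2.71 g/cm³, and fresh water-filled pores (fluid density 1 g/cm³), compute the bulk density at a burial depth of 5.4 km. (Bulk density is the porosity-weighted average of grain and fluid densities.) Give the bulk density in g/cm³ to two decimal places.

2.70 g/cm³

Porosity at depth: n = 0.67·exp(−0.846×5.4) = 0.67×0.0104 = 0.0070
Bulk density: ρ_b = (1−n)ρ_g + n·ρ_f = 0.9930×2.71 + 0.0070×1
       = 2.691 + 0.007 = 2.698 g/cm³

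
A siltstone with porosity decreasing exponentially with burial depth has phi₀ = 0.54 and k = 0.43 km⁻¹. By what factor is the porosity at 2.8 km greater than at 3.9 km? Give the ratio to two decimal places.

phi(z₁)/phi(z₂) = e^(−k·z₁)/e^(−k·z₂) = e^{k(z₂−z₁)}
= exp(0.43 × 1.1) = exp(0.473) = 1.6048

1.60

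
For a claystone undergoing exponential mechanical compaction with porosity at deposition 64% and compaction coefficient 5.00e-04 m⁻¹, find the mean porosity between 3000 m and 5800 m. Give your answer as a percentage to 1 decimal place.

Working in km (1 km = 1000 m; β in km⁻¹ = β in m⁻¹ × 1000):
⟨phi⟩ = (1/(z₂−z₁)) ∫ phi₀ e^(−βz) dz = phi₀·(e^(−β·z₁) − e^(−β·z₂)) / (β·(z₂−z₁))
e^(−0.5×3) = 0.2231; e^(−0.5×5.8) = 0.0550
⟨phi⟩ = 0.64 × (0.2231 − 0.0550) / (0.5 × 2.8) = 0.64 × 0.1201 = 0.0768

7.7%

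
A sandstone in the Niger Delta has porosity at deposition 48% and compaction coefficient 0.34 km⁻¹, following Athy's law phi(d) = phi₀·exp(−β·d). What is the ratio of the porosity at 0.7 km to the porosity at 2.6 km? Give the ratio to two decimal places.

phi(d₁)/phi(d₂) = e^(−β·d₁)/e^(−β·d₂) = e^{β(d₂−d₁)}
= exp(0.34 × 1.9) = exp(0.646) = 1.9079

1.91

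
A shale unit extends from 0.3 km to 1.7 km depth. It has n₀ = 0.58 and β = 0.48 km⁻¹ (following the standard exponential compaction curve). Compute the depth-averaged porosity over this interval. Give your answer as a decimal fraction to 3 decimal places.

0.366

⟨n⟩ = (1/(d₂−d₁)) ∫ n₀ e^(−βd) dd = n₀·(e^(−β·d₁) − e^(−β·d₂)) / (β·(d₂−d₁))
e^(−0.48×0.3) = 0.8659; e^(−0.48×1.7) = 0.4422
⟨n⟩ = 0.58 × (0.8659 − 0.4422) / (0.48 × 1.4) = 0.58 × 0.6305 = 0.3657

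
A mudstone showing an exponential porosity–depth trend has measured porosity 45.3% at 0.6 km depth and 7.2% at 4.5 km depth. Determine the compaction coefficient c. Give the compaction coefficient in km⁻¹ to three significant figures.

Athy: phi(z) = phi₀ e^(−cz) ⇒ phi₁/phi₂ = e^{c(z₂−z₁)} ⇒ c = ln(phi₁/phi₂)/(z₂−z₁)
c = ln(0.453/0.072) / (4.5 − 0.6) = ln(6.292) / 3.9 = 1.8392 / 3.9 = 0.4716 km⁻¹

0.472 km⁻¹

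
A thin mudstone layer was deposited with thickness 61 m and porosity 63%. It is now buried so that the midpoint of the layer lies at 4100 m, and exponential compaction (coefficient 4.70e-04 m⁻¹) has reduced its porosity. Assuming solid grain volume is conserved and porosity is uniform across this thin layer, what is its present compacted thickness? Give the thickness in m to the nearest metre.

Working in km (1 km = 1000 m; c in km⁻¹ = c in m⁻¹ × 1000):
Porosity at 4.1 km: φ = 0.63·exp(−0.47×4.1) = 0.0917
Solid-volume conservation: h(1−φ) = h₀(1−φ₀) ⇒ h = h₀·(1−φ₀)/(1−φ)
h = 0.061 × (1 − 0.63)/(1 − 0.0917) = 0.061 × 0.4074 = 0.0248 km

25 m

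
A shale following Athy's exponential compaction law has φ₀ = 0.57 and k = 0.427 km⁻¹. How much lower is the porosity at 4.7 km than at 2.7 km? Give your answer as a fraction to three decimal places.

φ(2.7) = 0.57·e^(−0.427×2.7) = 0.1800
φ(4.7) = 0.57·e^(−0.427×4.7) = 0.0766
Δφ = 0.1800 − 0.0766 = 0.1033

0.103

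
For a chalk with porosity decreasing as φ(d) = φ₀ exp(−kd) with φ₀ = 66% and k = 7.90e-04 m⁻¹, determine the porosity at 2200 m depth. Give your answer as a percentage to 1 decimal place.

Working in km (1 km = 1000 m; k in km⁻¹ = k in m⁻¹ × 1000):
φ = φ₀·exp(−k·d) = 0.66 × exp(−0.79 × 2.2) = 0.66 × exp(−1.738)
  = 0.66 × 0.1759 = 0.1161

11.6%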